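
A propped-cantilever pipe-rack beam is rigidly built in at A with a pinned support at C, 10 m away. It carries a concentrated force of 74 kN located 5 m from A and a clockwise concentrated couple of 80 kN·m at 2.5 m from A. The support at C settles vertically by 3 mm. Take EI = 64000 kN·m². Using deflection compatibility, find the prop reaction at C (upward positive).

R_C = 27.8 kN

Remove the prop at C; the released (primary) structure is a cantilever built in at A.
Free-end deflection of the primary structure under the applied loading (downward +):
  point load 74 at a = 5: Pa²(3L − a)/(6EI) = 7708/EI
  clockwise couple 80 at a = 2.5: M₀a(2L − a)/(2EI) = 1750/EI
  δ_0 = 9458/EI
Flexibility coefficient — unit upward force at C: δ_{CC} = L³/(3EI) = 333.3/EI.
With EI = 64000 kN·m²: δ_0 = 0.14779 m and δ_{CC} = 0.005208 m/kN.
Compatibility — the beam at C must follow the support down by 0.003 m: δ_0 − R_C·δ_{CC} = 0.003, so R_C = (0.14779 − 0.003)/0.005208 = 27.8 kN.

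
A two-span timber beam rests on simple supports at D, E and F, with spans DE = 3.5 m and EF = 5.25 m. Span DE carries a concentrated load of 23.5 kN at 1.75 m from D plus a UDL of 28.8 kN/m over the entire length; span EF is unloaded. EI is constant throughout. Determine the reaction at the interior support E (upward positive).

Take M_E as the redundant. Released structure: two simple spans DE and EF with a hinge at E.
Discontinuity in slope at E on the released structure — sum the simple-span end rotations:
  span DE: point load 23.5 at a = 1.75: Pab(L + a)/(6LEI) = 17.99/EI
  span DE: UDL 28.8: wL³/(24EI) = 51.45/EI
  relative rotation θ_0 = (69.44 + 0)/EI = 69.44/EI
A unit hogging moment at E produces rotation L₁/(3EI) + L₂/(3EI) = 2.917/EI.
Slope continuity at E: θ_0 = M_E·2.917/EI, so M_E = 69.44/2.917 = 23.81 kN·m (hogging).
Span DE, ΣM about D with M_E applied at E: R_E^{DE}·3.5 = 217.5 + 23.81, so R_E^{DE} = 68.95 kN and R_D = 124.3 − 68.95 = 55.35 kN.
Span EF, ΣM about F: R_E^{EF}·5.25 = 0 + 23.81, so R_E^{EF} = 4.535 kN and R_F = 0 − 4.535 = -4.535 kN.
R_E = 68.95 + 4.535 = 73.49 kN.

R_E = 73.49 kN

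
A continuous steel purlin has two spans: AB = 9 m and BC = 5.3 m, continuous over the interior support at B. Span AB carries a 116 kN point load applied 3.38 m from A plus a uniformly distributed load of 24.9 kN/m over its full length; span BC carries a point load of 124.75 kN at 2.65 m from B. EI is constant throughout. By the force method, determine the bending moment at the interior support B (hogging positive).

Insert a hinge at B; M_B is the redundant, and each span becomes simply supported.
Rotations at B on the released spans (each span's end-slope, ×1/EI):
  span AB: point load 116 at a = 3.38: Pab(L + a)/(6LEI) = 505.2/EI
  span AB: UDL 24.9: wL³/(24EI) = 756.3/EI
  span BC: point load 124.75 at a = 2.65: Pab(L + b)/(6LEI) = 219/EI
  relative rotation θ_0 = (1262 + 219)/EI = 1481/EI
A unit hogging moment at B produces rotation L₁/(3EI) + L₂/(3EI) = 4.767/EI.
Slope continuity at B: θ_0 = M_B·4.767/EI, so M_B = 1481/4.767 = 310.6 kN·m (hogging).

M_B = 310.6 kN·m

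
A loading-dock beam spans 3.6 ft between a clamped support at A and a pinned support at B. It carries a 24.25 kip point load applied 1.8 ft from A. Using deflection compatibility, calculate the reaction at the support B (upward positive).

R_B = 7.578 kip

Choose R_B as the redundant. The primary structure is the cantilever fixed at A.
Free-end deflection of the primary structure under the applied loading (downward +):
  point load 24.25 at a = 1.8: Pa²(3L − a)/(6EI) = 117.9/EI
Flexibility coefficient — unit upward force at B: δ_{BB} = L³/(3EI) = 15.55/EI.
Compatibility at B: δ_0 − R_B·δ_{BB} = 0, so R_B = 117.9/15.55 = 7.578 kip.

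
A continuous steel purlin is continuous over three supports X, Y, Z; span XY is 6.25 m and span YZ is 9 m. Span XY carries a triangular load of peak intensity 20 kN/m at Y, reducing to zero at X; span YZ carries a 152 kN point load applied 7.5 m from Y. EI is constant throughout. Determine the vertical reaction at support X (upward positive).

Insert a hinge at Y; M_Y is the redundant, and each span becomes simply supported.
Rotations at Y on the released spans (each span's end-slope, ×1/EI):
  span XY: triangular load, peak 20: w₀L³/(45EI) = 108.5/EI
  span YZ: point load 152 at a = 7.5: Pab(L + b)/(6LEI) = 332.5/EI
  relative rotation θ_0 = (108.5 + 332.5)/EI = 441/EI
A unit hogging moment at Y produces rotation L₁/(3EI) + L₂/(3EI) = 5.083/EI.
Compatibility: M_Y·(L₁+L₂)/(3EI) = θ_0, giving M_Y = 86.76 kN·m (hogging).
Span XY, ΣM about X with M_Y applied at Y: R_Y^{XY}·6.25 = 260.4 + 86.76, so R_Y^{XY} = 55.55 kN and R_X = 62.5 − 55.55 = 6.952 kN.

R_X = 6.952 kN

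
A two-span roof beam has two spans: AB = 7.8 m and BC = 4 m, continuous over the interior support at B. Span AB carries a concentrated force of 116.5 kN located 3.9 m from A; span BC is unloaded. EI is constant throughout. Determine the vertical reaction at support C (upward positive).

Release continuity at B by inserting a hinge; the redundant is the internal moment M_B. The primary structure is two simply-supported spans AB and BC.
Rotations at B on the released spans (each span's end-slope, ×1/EI):
  span AB: point load 116.5 at a = 3.9: Pab(L + a)/(6LEI) = 443/EI
  relative rotation θ_0 = (443 + 0)/EI = 443/EI
A unit hogging moment at B produces rotation L₁/(3EI) + L₂/(3EI) = 3.933/EI.
Compatibility: M_B·(L₁+L₂)/(3EI) = θ_0, giving M_B = 112.6 kN·m (hogging).
Span BC, ΣM about C: R_B^{BC}·4 = 0 + 112.6, so R_B^{BC} = 28.16 kN and R_C = 0 − 28.16 = -28.16 kN.

R_C = -28.16 kN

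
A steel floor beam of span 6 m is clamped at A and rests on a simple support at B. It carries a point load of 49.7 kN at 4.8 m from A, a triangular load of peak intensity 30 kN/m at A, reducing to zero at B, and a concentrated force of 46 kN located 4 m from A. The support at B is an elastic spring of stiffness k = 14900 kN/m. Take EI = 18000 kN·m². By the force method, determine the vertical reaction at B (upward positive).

Take the reaction at B as the redundant and release it; the primary structure is a cantilever fixed at A.
Free-end deflection of the primary structure under the applied loading (downward +):
  point load 49.7 at a = 4.8: Pa²(3L − a)/(6EI) = 2519/EI
  triangular load, peak 30 at the fixed end: w₀L⁴/(30EI) = 1296/EI
  point load 46 at a = 4: Pa²(3L − a)/(6EI) = 1717/EI
  δ_0 = 5533/EI
Tip deflection under a unit load at B: L³/(3EI) = 72/EI.
With EI = 18000 kN·m²: δ_0 = 0.30736 m and δ_{BB} = 0.004 m/kN.
Compatibility — the spring shortens by R_B/k under the reaction it provides: δ_0 − R_B·δ_{BB} = R_B/k. With 1/k = 0.000067 m/kN, R_B = δ_0 / (δ_{BB} + 1/k) = 0.30736 / (0.004 + 0.000067) = 75.57 kN.

R_B = 75.57 kN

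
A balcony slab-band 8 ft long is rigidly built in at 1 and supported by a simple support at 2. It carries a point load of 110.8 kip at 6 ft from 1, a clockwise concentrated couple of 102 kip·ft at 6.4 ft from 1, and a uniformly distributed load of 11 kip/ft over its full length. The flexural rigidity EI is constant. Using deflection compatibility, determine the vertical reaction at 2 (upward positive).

R_2 = 121.5 kip

Remove the prop at 2; the released (primary) structure is a cantilever built in at 1.
Primary-structure tip deflection at 2 by superposition:
  point load 110.8 at a = 6: Pa²(3L − a)/(6EI) = 11966/EI
  clockwise couple 102 at a = 6.4: M₀a(2L − a)/(2EI) = 3133/EI
  UDL 11: wL⁴/(8EI) = 5632/EI
  δ_0 = 20732/EI
Tip deflection under a unit load at 2: L³/(3EI) = 170.7/EI.
The prop prevents deflection at 2: R_2 = δ_0/δ_{22} = 20732/170.7 = 121.5 kip.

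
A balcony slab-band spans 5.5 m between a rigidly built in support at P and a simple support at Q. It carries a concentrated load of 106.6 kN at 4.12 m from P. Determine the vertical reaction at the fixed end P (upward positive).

R_P = 39.28 kN

Release the roller at Q. Primary structure: cantilever fixed at P.
Primary-structure tip deflection at Q by superposition:
  point load 106.6 at a = 4.12: Pa²(3L − a)/(6EI) = 3734/EI
Flexibility coefficient — unit upward force at Q: δ_{QQ} = L³/(3EI) = 55.46/EI.
Compatibility at Q: δ_0 − R_Q·δ_{QQ} = 0, so R_Q = 3734/55.46 = 67.32 kN.
Vertical equilibrium: R_P = ΣP − R_Q = 106.6 − 67.32 = 39.28 kN.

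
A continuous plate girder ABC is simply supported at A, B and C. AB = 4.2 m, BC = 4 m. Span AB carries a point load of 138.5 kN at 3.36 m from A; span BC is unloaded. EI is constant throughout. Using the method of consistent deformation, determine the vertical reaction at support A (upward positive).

Take M_B as the redundant. Released structure: two simple spans AB and BC with a hinge at B.
End slopes at the hinge B, treating each span as simply supported:
  span AB: point load 138.5 at a = 3.36: Pab(L + a)/(6LEI) = 117.3/EI
  relative rotation θ_0 = (117.3 + 0)/EI = 117.3/EI
A unit hogging moment at B produces rotation L₁/(3EI) + L₂/(3EI) = 2.733/EI.
Compatibility: M_B·(L₁+L₂)/(3EI) = θ_0, giving M_B = 42.9 kN·m (hogging).
Span AB, ΣM about A with M_B applied at B: R_B^{AB}·4.2 = 465.4 + 42.9, so R_B^{AB} = 121 kN and R_A = 138.5 − 121 = 17.48 kN.

R_A = 17.48 kN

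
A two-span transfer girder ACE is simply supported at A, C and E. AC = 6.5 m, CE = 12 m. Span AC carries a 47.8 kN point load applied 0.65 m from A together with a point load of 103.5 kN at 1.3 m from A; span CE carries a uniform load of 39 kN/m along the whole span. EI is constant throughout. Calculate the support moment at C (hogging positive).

Insert a hinge at C; M_C is the redundant, and each span becomes simply supported.
Rotations at C on the released spans (each span's end-slope, ×1/EI):
  span AC: point load 47.8 at a = 0.65: Pab(L + a)/(6LEI) = 33.32/EI
  span AC: point load 103.5 at a = 1.3: Pab(L + a)/(6LEI) = 139.9/EI
  span CE: UDL 39: wL³/(24EI) = 2808/EI
  relative rotation θ_0 = (173.3 + 2808)/EI = 2981/EI
A unit hogging moment at C produces rotation L₁/(3EI) + L₂/(3EI) = 6.167/EI.
Compatibility: M_C·(L₁+L₂)/(3EI) = θ_0, giving M_C = 483.4 kN·m (hogging).

M_C = 483.4 kN·m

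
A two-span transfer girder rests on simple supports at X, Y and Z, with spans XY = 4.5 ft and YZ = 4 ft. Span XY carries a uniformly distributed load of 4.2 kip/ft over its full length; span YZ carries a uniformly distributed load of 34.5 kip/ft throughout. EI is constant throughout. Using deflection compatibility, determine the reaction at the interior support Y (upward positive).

Take M_Y as the redundant. Released structure: two simple spans XY and YZ with a hinge at Y.
End slopes at the hinge Y, treating each span as simply supported:
  span XY: UDL 4.2: wL³/(24EI) = 15.95/EI
  span YZ: UDL 34.5: wL³/(24EI) = 92/EI
  relative rotation θ_0 = (15.95 + 92)/EI = 107.9/EI
A unit hogging moment at Y produces rotation L₁/(3EI) + L₂/(3EI) = 2.833/EI.
Compatibility: M_Y·(L₁+L₂)/(3EI) = θ_0, giving M_Y = 38.1 kip·ft (hogging).
Span XY, ΣM about X with M_Y applied at Y: R_Y^{XY}·4.5 = 42.52 + 38.1, so R_Y^{XY} = 17.92 kip and R_X = 18.9 − 17.92 = 0.9836 kip.
Span YZ, ΣM about Z: R_Y^{YZ}·4 = 276 + 38.1, so R_Y^{YZ} = 78.52 kip and R_Z = 138 − 78.52 = 59.48 kip.
R_Y = 17.92 + 78.52 = 96.44 kip.

R_Y = 96.44 kip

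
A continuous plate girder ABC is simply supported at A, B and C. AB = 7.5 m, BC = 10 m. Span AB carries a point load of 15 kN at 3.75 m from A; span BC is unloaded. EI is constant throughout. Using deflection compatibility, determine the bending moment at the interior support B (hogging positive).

Insert a hinge at B; M_B is the redundant, and each span becomes simply supported.
Discontinuity in slope at B on the released structure — sum the simple-span end rotations:
  span AB: point load 15 at a = 3.75: Pab(L + a)/(6LEI) = 52.73/EI
  relative rotation θ_0 = (52.73 + 0)/EI = 52.73/EI
A unit hogging moment at B produces rotation L₁/(3EI) + L₂/(3EI) = 5.833/EI.
Compatibility: M_B·(L₁+L₂)/(3EI) = θ_0, giving M_B = 9.04 kN·m (hogging).

M_B = 9.04 kN·m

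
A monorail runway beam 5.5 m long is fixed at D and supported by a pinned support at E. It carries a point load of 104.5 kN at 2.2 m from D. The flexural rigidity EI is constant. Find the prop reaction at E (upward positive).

Release the roller at E. Primary structure: cantilever fixed at D.
Free-end deflection of the primary structure under the applied loading (downward +):
  point load 104.5 at a = 2.2: Pa²(3L − a)/(6EI) = 1205/EI
Flexibility coefficient — unit upward force at E: δ_{EE} = L³/(3EI) = 55.46/EI.
The prop prevents deflection at E: R_E = δ_0/δ_{EE} = 1205/55.46 = 21.74 kN.

R_E = 21.74 kN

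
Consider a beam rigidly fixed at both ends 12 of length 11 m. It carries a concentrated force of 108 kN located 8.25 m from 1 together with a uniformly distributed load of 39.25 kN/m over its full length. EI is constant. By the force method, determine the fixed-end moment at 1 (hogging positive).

Release both end moments; the primary structure is a simply-supported span 12 with redundants M_1 and M_2.
End rotations of the released simple span under the applied load (×1/EI):
  at 1: point load 108 at a = 8.25: Pab(L + b)/(6LEI) = 510.5/EI
  at 2: point load 108 at a = 8.25: Pab(L + a)/(6LEI) = 714.7/EI
  at 1: UDL 39.25: wL³/(24EI) = 2177/EI
  at 2: UDL 39.25: wL³/(24EI) = 2177/EI
  θ_10 = 2687/EI,  θ_20 = 2891/EI
Flexibility coefficients: a unit moment at one end gives L/(3EI) there and L/(6EI) at the far end, so f₁₁ = f₂₂ = 3.667/EI and f₁₂ = f₂₁ = 1.833/EI.
Compatibility — zero rotation at each built-in end:
  3.667 M_1 + 1.833 M_2 = 2687
  1.833 M_1 + 3.667 M_2 = 2891
Solving the pair gives M_1 = 451.5 kN·m and M_2 = 562.8 kN·m (hogging).

M_1 = 451.5 kN·m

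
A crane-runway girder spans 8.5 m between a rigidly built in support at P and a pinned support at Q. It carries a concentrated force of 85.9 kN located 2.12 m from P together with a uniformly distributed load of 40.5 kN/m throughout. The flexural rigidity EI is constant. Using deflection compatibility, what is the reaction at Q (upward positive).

R_Q = 136.4 kN

Release the roller at Q. Primary structure: cantilever fixed at P.
Deflection at Q on the released cantilever, summing each load's contribution:
  point load 85.9 at a = 2.12: Pa²(3L − a)/(6EI) = 1504/EI
  UDL 40.5: wL⁴/(8EI) = 26427/EI
  δ_0 = 27931/EI
Tip deflection under a unit load at Q: L³/(3EI) = 204.7/EI.
The prop prevents deflection at Q: R_Q = δ_0/δ_{QQ} = 27931/204.7 = 136.4 kN.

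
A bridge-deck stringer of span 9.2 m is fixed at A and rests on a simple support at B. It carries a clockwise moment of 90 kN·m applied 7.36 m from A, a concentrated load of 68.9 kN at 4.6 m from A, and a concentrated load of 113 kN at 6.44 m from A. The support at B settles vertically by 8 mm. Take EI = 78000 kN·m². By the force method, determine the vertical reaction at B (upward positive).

Choose R_B as the redundant. The primary structure is the cantilever fixed at A.
Free-end deflection of the primary structure under the applied loading (downward +):
  clockwise couple 90 at a = 7.36: M₀a(2L − a)/(2EI) = 3656/EI
  point load 68.9 at a = 4.6: Pa²(3L − a)/(6EI) = 5589/EI
  point load 113 at a = 6.44: Pa²(3L − a)/(6EI) = 16528/EI
  δ_0 = 25773/EI
Flexibility coefficient — unit upward force at B: δ_{BB} = L³/(3EI) = 259.6/EI.
With EI = 78000 kN·m²: δ_0 = 0.33042 m and δ_{BB} = 0.003328 m/kN.
Compatibility — the beam at B must follow the support down by 0.008 m: δ_0 − R_B·δ_{BB} = 0.008, so R_B = (0.33042 − 0.008)/0.003328 = 96.89 kN.

R_B = 96.89 kN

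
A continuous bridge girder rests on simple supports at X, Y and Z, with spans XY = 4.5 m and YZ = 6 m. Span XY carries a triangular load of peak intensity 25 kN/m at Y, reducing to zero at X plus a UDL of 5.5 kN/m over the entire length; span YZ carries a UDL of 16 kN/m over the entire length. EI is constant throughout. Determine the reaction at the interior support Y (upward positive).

Take M_Y as the redundant. Released structure: two simple spans XY and YZ with a hinge at Y.
Discontinuity in slope at Y on the released structure — sum the simple-span end rotations:
  span XY: triangular load, peak 25: w₀L³/(45EI) = 50.62/EI
  span XY: UDL 5.5: wL³/(24EI) = 20.88/EI
  span YZ: UDL 16: wL³/(24EI) = 144/EI
  relative rotation θ_0 = (71.51 + 144)/EI = 215.5/EI
A unit hogging moment at Y produces rotation L₁/(3EI) + L₂/(3EI) = 3.5/EI.
Slope continuity at Y: θ_0 = M_Y·3.5/EI, so M_Y = 215.5/3.5 = 61.57 kN·m (hogging).
Span XY, ΣM about X with M_Y applied at Y: R_Y^{XY}·4.5 = 224.4 + 61.57, so R_Y^{XY} = 63.56 kN and R_X = 81 − 63.56 = 17.44 kN.
Span YZ, ΣM about Z: R_Y^{YZ}·6 = 288 + 61.57, so R_Y^{YZ} = 58.26 kN and R_Z = 96 − 58.26 = 37.74 kN.
R_Y = 63.56 + 58.26 = 121.8 kN.

R_Y = 121.8 kN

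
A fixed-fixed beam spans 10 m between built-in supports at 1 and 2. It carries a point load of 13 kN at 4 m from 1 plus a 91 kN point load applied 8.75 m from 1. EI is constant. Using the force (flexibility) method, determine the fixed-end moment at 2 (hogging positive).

M_2 = 99.57 kN·m

Release both end moments; the primary structure is a simply-supported span 12 with redundants M_1 and M_2.
End rotations of the released simple span under the applied load (×1/EI):
  at 1: point load 13 at a = 4: Pab(L + b)/(6LEI) = 83.2/EI
  at 2: point load 13 at a = 4: Pab(L + a)/(6LEI) = 72.8/EI
  at 1: point load 91 at a = 8.75: Pab(L + b)/(6LEI) = 186.6/EI
  at 2: point load 91 at a = 8.75: Pab(L + a)/(6LEI) = 311/EI
  θ_10 = 269.8/EI,  θ_20 = 383.8/EI
Flexibility coefficients: a unit moment at one end gives L/(3EI) there and L/(6EI) at the far end, so f₁₁ = f₂₂ = 3.333/EI and f₁₂ = f₂₁ = 1.667/EI.
Compatibility — zero rotation at each built-in end:
  3.333 M_1 + 1.667 M_2 = 269.8
  1.667 M_1 + 3.333 M_2 = 383.8
Solving the pair gives M_1 = 31.16 kN·m and M_2 = 99.57 kN·m (hogging).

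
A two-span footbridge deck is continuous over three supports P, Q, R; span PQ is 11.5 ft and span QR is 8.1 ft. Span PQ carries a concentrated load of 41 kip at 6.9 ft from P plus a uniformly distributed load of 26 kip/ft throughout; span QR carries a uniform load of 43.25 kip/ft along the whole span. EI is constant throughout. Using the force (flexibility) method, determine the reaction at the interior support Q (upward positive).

R_Q = 444.3 kip

Take M_Q as the redundant. Released structure: two simple spans PQ and QR with a hinge at Q.
Rotations at Q on the released spans (each span's end-slope, ×1/EI):
  span PQ: point load 41 at a = 6.9: Pab(L + a)/(6LEI) = 347/EI
  span PQ: UDL 26: wL³/(24EI) = 1648/EI
  span QR: UDL 43.25: wL³/(24EI) = 957.7/EI
  relative rotation θ_0 = (1995 + 957.7)/EI = 2952/EI
A unit hogging moment at Q produces rotation L₁/(3EI) + L₂/(3EI) = 6.533/EI.
Slope continuity at Q: θ_0 = M_Q·6.533/EI, so M_Q = 2952/6.533 = 451.9 kip·ft (hogging).
Span PQ, ΣM about P with M_Q applied at Q: R_Q^{PQ}·11.5 = 2002 + 451.9, so R_Q^{PQ} = 213.4 kip and R_P = 340 − 213.4 = 126.6 kip.
Span QR, ΣM about R: R_Q^{QR}·8.1 = 1419 + 451.9, so R_Q^{QR} = 231 kip and R_R = 350.3 − 231 = 119.4 kip.
R_Q = 213.4 + 231 = 444.3 kip.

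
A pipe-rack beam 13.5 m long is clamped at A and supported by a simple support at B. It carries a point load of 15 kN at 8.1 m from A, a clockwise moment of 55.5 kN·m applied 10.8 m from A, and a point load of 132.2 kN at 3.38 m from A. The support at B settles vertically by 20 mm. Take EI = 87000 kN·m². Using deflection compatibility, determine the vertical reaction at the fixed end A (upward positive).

Choose R_B as the redundant. The primary structure is the cantilever fixed at A.
Downward deflection at the released point B due to the loads:
  point load 15 at a = 8.1: Pa²(3L − a)/(6EI) = 5314/EI
  clockwise couple 55.5 at a = 10.8: M₀a(2L − a)/(2EI) = 4855/EI
  point load 132.2 at a = 3.38: Pa²(3L − a)/(6EI) = 9344/EI
  δ_0 = 19513/EI
Tip deflection under a unit load at B: L³/(3EI) = 820.1/EI.
With EI = 87000 kN·m²: δ_0 = 0.22429 m and δ_{BB} = 0.009427 m/kN.
Compatibility — the beam at B must follow the support down by 0.02 m: δ_0 − R_B·δ_{BB} = 0.02, so R_B = (0.22429 − 0.02)/0.009427 = 21.67 kN.
Vertical equilibrium: R_A = ΣP − R_B = 147.2 − 21.67 = 125.5 kN.

R_A = 125.5 kN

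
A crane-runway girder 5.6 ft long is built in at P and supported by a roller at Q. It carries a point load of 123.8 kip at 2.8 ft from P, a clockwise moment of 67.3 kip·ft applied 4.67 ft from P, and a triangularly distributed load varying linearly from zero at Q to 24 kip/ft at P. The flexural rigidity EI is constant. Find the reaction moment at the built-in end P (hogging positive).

Remove the prop at Q; the released (primary) structure is a cantilever built in at P.
Primary-structure tip deflection at Q by superposition:
  point load 123.8 at a = 2.8: Pa²(3L − a)/(6EI) = 2265/EI
  clockwise couple 67.3 at a = 4.67: M₀a(2L − a)/(2EI) = 1026/EI
  triangular load, peak 24 at the fixed end: w₀L⁴/(30EI) = 786.8/EI
  δ_0 = 4078/EI
Flexibility coefficient — unit upward force at Q: δ_{QQ} = L³/(3EI) = 58.54/EI.
Compatibility at Q: δ_0 − R_Q·δ_{QQ} = 0, so R_Q = 4078/58.54 = 69.66 kip.
Moment equilibrium about P: M_P = Σ(load moments about P) − R_Q·L = 539.4 − 69.66×5.6 = 149.3 kip·ft.

M_P = 149.3 kip·ft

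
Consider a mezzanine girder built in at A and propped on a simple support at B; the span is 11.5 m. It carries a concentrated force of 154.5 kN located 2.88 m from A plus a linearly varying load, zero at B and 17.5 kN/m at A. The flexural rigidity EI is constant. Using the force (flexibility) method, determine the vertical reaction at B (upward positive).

Remove the prop at B; the released (primary) structure is a cantilever built in at A.
Deflection at B on the released cantilever, summing each load's contribution:
  point load 154.5 at a = 2.88: Pa²(3L − a)/(6EI) = 6753/EI
  triangular load, peak 17.5 at the fixed end: w₀L⁴/(30EI) = 10203/EI
  δ_0 = 16956/EI
Tip deflection under a unit load at B: L³/(3EI) = 507/EI.
Compatibility at B: δ_0 − R_B·δ_{BB} = 0, so R_B = 16956/507 = 33.45 kN.

R_B = 33.45 kN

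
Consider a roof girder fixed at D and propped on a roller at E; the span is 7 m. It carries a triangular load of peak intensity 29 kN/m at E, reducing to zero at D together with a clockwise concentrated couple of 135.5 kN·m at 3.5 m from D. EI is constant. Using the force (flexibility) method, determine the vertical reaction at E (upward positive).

R_E = 77.6 kN

Take the reaction at E as the redundant and release it; the primary structure is a cantilever fixed at D.
Primary-structure tip deflection at E by superposition:
  triangular load, peak 29 at the free end: 11w₀L⁴/(120EI) = 6383/EI
  clockwise couple 135.5 at a = 3.5: M₀a(2L − a)/(2EI) = 2490/EI
  δ_0 = 8872/EI
Flexibility coefficient — unit upward force at E: δ_{EE} = L³/(3EI) = 114.3/EI.
The prop prevents deflection at E: R_E = δ_0/δ_{EE} = 8872/114.3 = 77.6 kN.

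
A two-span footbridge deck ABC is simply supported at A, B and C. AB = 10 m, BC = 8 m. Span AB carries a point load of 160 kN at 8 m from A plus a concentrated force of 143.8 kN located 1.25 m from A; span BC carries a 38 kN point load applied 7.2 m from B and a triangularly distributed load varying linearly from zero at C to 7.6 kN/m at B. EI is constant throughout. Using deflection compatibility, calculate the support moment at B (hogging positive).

M_B = 198.3 kN·m

Release continuity at B by inserting a hinge; the redundant is the internal moment M_B. The primary structure is two simply-supported spans AB and BC.
Discontinuity in slope at B on the released structure — sum the simple-span end rotations:
  span AB: point load 160 at a = 8: Pab(L + a)/(6LEI) = 768/EI
  span AB: point load 143.8 at a = 1.25: Pab(L + a)/(6LEI) = 294.9/EI
  span BC: point load 38 at a = 7.2: Pab(L + b)/(6LEI) = 40.13/EI
  span BC: triangular load, peak 7.6: w₀L³/(45EI) = 86.47/EI
  relative rotation θ_0 = (1063 + 126.6)/EI = 1190/EI
A unit hogging moment at B produces rotation L₁/(3EI) + L₂/(3EI) = 6/EI.
Compatibility: M_B·(L₁+L₂)/(3EI) = θ_0, giving M_B = 198.3 kN·m (hogging).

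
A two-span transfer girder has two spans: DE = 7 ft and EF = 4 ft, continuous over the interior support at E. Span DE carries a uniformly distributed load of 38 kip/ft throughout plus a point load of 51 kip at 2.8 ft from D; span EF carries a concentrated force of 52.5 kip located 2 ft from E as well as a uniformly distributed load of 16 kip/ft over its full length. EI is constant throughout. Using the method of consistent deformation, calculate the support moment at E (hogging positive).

Take M_E as the redundant. Released structure: two simple spans DE and EF with a hinge at E.
Rotations at E on the released spans (each span's end-slope, ×1/EI):
  span DE: UDL 38: wL³/(24EI) = 543.1/EI
  span DE: point load 51 at a = 2.8: Pab(L + a)/(6LEI) = 139.9/EI
  span EF: point load 52.5 at a = 2: Pab(L + b)/(6LEI) = 52.5/EI
  span EF: UDL 16: wL³/(24EI) = 42.67/EI
  relative rotation θ_0 = (683 + 95.17)/EI = 778.2/EI
A unit hogging moment at E produces rotation L₁/(3EI) + L₂/(3EI) = 3.667/EI.
Compatibility: M_E·(L₁+L₂)/(3EI) = θ_0, giving M_E = 212.2 kip·ft (hogging).

M_E = 212.2 kip·ft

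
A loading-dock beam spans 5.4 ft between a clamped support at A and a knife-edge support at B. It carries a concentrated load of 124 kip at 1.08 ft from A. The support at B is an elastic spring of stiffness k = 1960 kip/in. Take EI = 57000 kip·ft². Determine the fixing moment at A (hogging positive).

Remove the prop at B; the released (primary) structure is a cantilever built in at A.
Primary-structure tip deflection at B by superposition:
  point load 124 at a = 1.08: Pa²(3L − a)/(6EI) = 364.5/EI
Flexibility coefficient — unit upward force at B: δ_{BB} = L³/(3EI) = 52.49/EI.
With EI = 57000 kip·ft²: δ_0 = 0.006394 ft and δ_{BB} = 0.000921 ft/kip.
Compatibility — the spring shortens by R_B/k under the reaction it provides: δ_0 − R_B·δ_{BB} = R_B/k. With 1/k = 1/(1960×12) ft/kip = 0.000043 ft/kip, R_B = δ_0 / (δ_{BB} + 1/k) = 0.006394 / (0.000921 + 0.000043) = 6.638 kip.
Moment equilibrium about A: M_A = Σ(load moments about A) − R_B·L = 133.9 − 6.638×5.4 = 98.08 kip·ft.

M_A = 98.08 kip·ft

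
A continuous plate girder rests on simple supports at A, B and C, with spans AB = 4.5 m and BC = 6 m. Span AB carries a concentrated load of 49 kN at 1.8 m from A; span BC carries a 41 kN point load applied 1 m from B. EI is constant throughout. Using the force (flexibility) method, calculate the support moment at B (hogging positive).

M_B = 33.77 kN·m

Take M_B as the redundant. Released structure: two simple spans AB and BC with a hinge at B.
Discontinuity in slope at B on the released structure — sum the simple-span end rotations:
  span AB: point load 49 at a = 1.8: Pab(L + a)/(6LEI) = 55.57/EI
  span BC: point load 41 at a = 1: Pab(L + b)/(6LEI) = 62.64/EI
  relative rotation θ_0 = (55.57 + 62.64)/EI = 118.2/EI
A unit hogging moment at B produces rotation L₁/(3EI) + L₂/(3EI) = 3.5/EI.
Slope continuity at B: θ_0 = M_B·3.5/EI, so M_B = 118.2/3.5 = 33.77 kN·m (hogging).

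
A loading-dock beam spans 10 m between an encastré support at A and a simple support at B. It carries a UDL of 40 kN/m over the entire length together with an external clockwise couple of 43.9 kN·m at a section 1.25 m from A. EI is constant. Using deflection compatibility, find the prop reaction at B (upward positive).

R_B = 151.5 kN

Release the roller at B. Primary structure: cantilever fixed at A.
Deflection at B on the released cantilever, summing each load's contribution:
  UDL 40: wL⁴/(8EI) = 50000/EI
  clockwise couple 43.9 at a = 1.25: M₀a(2L − a)/(2EI) = 514.5/EI
  δ_0 = 50514/EI
Tip deflection under a unit load at B: L³/(3EI) = 333.3/EI.
The prop prevents deflection at B: R_B = δ_0/δ_{BB} = 50514/333.3 = 151.5 kN.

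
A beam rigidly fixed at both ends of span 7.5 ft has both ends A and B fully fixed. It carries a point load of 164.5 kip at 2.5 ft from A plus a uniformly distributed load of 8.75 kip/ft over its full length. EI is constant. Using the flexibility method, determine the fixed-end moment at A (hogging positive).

M_A = 223.8 kip·ft

Release both end moments; the primary structure is a simply-supported span AB with redundants M_A and M_B.
End rotations of the released simple span under the applied load (×1/EI):
  at A: point load 164.5 at a = 2.5: Pab(L + b)/(6LEI) = 571.2/EI
  at B: point load 164.5 at a = 2.5: Pab(L + a)/(6LEI) = 456.9/EI
  at A: UDL 8.75: wL³/(24EI) = 153.8/EI
  at B: UDL 8.75: wL³/(24EI) = 153.8/EI
  θ_A0 = 725/EI,  θ_B0 = 610.8/EI
Flexibility coefficients: a unit moment at one end gives L/(3EI) there and L/(6EI) at the far end, so f₁₁ = f₂₂ = 2.5/EI and f₁₂ = f₂₁ = 1.25/EI.
Compatibility — zero rotation at each built-in end:
  2.5 M_A + 1.25 M_B = 725
  1.25 M_A + 2.5 M_B = 610.8
Solving the pair gives M_A = 223.8 kip·ft and M_B = 132.4 kip·ft (hogging).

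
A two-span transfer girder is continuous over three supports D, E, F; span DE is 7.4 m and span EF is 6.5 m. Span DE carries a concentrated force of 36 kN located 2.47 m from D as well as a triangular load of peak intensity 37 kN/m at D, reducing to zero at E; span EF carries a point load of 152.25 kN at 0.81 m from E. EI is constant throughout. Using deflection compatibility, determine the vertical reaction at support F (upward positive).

Release continuity at E by inserting a hinge; the redundant is the internal moment M_E. The primary structure is two simply-supported spans DE and EF.
Discontinuity in slope at E on the released structure — sum the simple-span end rotations:
  span DE: point load 36 at a = 2.47: Pab(L + a)/(6LEI) = 97.45/EI
  span DE: triangular load, peak 37: 7w₀L³/(360EI) = 291.5/EI
  span EF: point load 152.25 at a = 0.81: Pab(L + b)/(6LEI) = 219.3/EI
  relative rotation θ_0 = (389 + 219.3)/EI = 608.3/EI
A unit hogging moment at E produces rotation L₁/(3EI) + L₂/(3EI) = 4.633/EI.
Slope continuity at E: θ_0 = M_E·4.633/EI, so M_E = 608.3/4.633 = 131.3 kN·m (hogging).
Span EF, ΣM about F: R_E^{EF}·6.5 = 866.3 + 131.3, so R_E^{EF} = 153.5 kN and R_F = 152.2 − 153.5 = -1.226 kN.

R_F = -1.226 kN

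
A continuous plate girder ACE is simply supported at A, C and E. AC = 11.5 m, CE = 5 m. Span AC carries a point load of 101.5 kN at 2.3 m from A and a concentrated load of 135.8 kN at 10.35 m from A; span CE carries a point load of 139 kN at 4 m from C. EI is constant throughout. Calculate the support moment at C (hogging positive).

M_C = 191.4 kN·m

Take M_C as the redundant. Released structure: two simple spans AC and CE with a hinge at C.
Rotations at C on the released spans (each span's end-slope, ×1/EI):
  span AC: point load 101.5 at a = 2.3: Pab(L + a)/(6LEI) = 429.5/EI
  span AC: point load 135.8 at a = 10.35: Pab(L + a)/(6LEI) = 511.8/EI
  span CE: point load 139 at a = 4: Pab(L + b)/(6LEI) = 111.2/EI
  relative rotation θ_0 = (941.4 + 111.2)/EI = 1053/EI
A unit hogging moment at C produces rotation L₁/(3EI) + L₂/(3EI) = 5.5/EI.
Compatibility: M_C·(L₁+L₂)/(3EI) = θ_0, giving M_C = 191.4 kN·m (hogging).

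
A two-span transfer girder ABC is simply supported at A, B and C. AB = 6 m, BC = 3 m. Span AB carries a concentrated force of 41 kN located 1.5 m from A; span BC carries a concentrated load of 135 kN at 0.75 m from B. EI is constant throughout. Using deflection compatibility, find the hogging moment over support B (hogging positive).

M_B = 41.37 kN·m

Insert a hinge at B; M_B is the redundant, and each span becomes simply supported.
Rotations at B on the released spans (each span's end-slope, ×1/EI):
  span AB: point load 41 at a = 1.5: Pab(L + a)/(6LEI) = 57.66/EI
  span BC: point load 135 at a = 0.75: Pab(L + b)/(6LEI) = 66.45/EI
  relative rotation θ_0 = (57.66 + 66.45)/EI = 124.1/EI
A unit hogging moment at B produces rotation L₁/(3EI) + L₂/(3EI) = 3/EI.
Compatibility: M_B·(L₁+L₂)/(3EI) = θ_0, giving M_B = 41.37 kN·m (hogging).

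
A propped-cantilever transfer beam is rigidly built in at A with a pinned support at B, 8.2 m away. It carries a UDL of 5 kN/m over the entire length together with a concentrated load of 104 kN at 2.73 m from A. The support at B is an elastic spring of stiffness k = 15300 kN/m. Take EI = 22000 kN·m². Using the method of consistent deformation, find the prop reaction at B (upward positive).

Choose R_B as the redundant. The primary structure is the cantilever fixed at A.
Deflection at B on the released cantilever, summing each load's contribution:
  UDL 5: wL⁴/(8EI) = 2826/EI
  point load 104 at a = 2.73: Pa²(3L − a)/(6EI) = 2825/EI
  δ_0 = 5651/EI
Flexibility coefficient — unit upward force at B: δ_{BB} = L³/(3EI) = 183.8/EI.
With EI = 22000 kN·m²: δ_0 = 0.25686 m and δ_{BB} = 0.008354 m/kN.
Compatibility — the spring shortens by R_B/k under the reaction it provides: δ_0 − R_B·δ_{BB} = R_B/k. With 1/k = 0.000065 m/kN, R_B = δ_0 / (δ_{BB} + 1/k) = 0.25686 / (0.008354 + 0.000065) = 30.51 kN.

R_B = 30.51 kN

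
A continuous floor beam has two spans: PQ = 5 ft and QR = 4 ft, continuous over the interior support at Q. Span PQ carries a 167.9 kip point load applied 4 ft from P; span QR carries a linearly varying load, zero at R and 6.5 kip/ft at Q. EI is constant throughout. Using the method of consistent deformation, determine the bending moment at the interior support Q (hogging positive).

Take M_Q as the redundant. Released structure: two simple spans PQ and QR with a hinge at Q.
Discontinuity in slope at Q on the released structure — sum the simple-span end rotations:
  span PQ: point load 167.9 at a = 4: Pab(L + a)/(6LEI) = 201.5/EI
  span QR: triangular load, peak 6.5: w₀L³/(45EI) = 9.244/EI
  relative rotation θ_0 = (201.5 + 9.244)/EI = 210.7/EI
A unit hogging moment at Q produces rotation L₁/(3EI) + L₂/(3EI) = 3/EI.
Slope continuity at Q: θ_0 = M_Q·3/EI, so M_Q = 210.7/3 = 70.24 kip·ft (hogging).

M_Q = 70.24 kip·ft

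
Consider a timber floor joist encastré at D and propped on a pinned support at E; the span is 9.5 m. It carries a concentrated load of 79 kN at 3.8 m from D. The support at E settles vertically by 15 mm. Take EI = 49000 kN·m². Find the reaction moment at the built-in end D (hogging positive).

Choose R_E as the redundant. The primary structure is the cantilever fixed at D.
Downward deflection at the released point E due to the loads:
  point load 79 at a = 3.8: Pa²(3L − a)/(6EI) = 4696/EI
Tip deflection under a unit load at E: L³/(3EI) = 285.8/EI.
With EI = 49000 kN·m²: δ_0 = 0.095839 m and δ_{EE} = 0.005832 m/kN.
Compatibility — the beam at E must follow the support down by 0.015 m: δ_0 − R_E·δ_{EE} = 0.015, so R_E = (0.095839 − 0.015)/0.005832 = 13.86 kN.
Moment equilibrium about D: M_D = Σ(load moments about D) − R_E·L = 300.2 − 13.86×9.5 = 168.5 kN·m.

M_D = 168.5 kN·m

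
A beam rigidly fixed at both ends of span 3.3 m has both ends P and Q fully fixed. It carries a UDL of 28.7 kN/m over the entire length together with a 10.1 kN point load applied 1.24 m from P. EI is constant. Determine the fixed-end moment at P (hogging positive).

Take the two fixed-end moments M_P, M_Q as redundants; the released structure is the simple span PQ.
End rotations of the released simple span under the applied load (×1/EI):
  at P: UDL 28.7: wL³/(24EI) = 42.97/EI
  at Q: UDL 28.7: wL³/(24EI) = 42.97/EI
  at P: point load 10.1 at a = 1.24: Pab(L + b)/(6LEI) = 6.984/EI
  at Q: point load 10.1 at a = 1.24: Pab(L + a)/(6LEI) = 5.916/EI
  θ_P0 = 49.96/EI,  θ_Q0 = 48.89/EI
Flexibility coefficients: a unit moment at one end gives L/(3EI) there and L/(6EI) at the far end, so f₁₁ = f₂₂ = 1.1/EI and f₁₂ = f₂₁ = 0.55/EI.
Compatibility — zero rotation at each built-in end:
  1.1 M_P + 0.55 M_Q = 49.96
  0.55 M_P + 1.1 M_Q = 48.89
Solving the pair gives M_P = 30.93 kN·m and M_Q = 28.98 kN·m (hogging).

M_P = 30.93 kN·m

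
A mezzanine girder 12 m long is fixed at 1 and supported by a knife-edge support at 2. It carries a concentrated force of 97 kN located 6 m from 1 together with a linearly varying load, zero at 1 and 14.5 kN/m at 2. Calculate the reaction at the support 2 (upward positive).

Remove the prop at 2; the released (primary) structure is a cantilever built in at 1.
Primary-structure tip deflection at 2 by superposition:
  point load 97 at a = 6: Pa²(3L − a)/(6EI) = 17460/EI
  triangular load, peak 14.5 at the free end: 11w₀L⁴/(120EI) = 27562/EI
  δ_0 = 45022/EI
Tip deflection under a unit load at 2: L³/(3EI) = 576/EI.
The prop prevents deflection at 2: R_2 = δ_0/δ_{22} = 45022/576 = 78.16 kN.

R_2 = 78.16 kN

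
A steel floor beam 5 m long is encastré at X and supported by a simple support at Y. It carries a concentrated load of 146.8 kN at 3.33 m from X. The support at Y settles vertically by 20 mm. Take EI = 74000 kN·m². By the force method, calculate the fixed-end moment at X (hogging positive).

M_X = 286.5 kN·m

Take the reaction at Y as the redundant and release it; the primary structure is a cantilever fixed at X.
Downward deflection at the released point Y due to the loads:
  point load 146.8 at a = 3.33: Pa²(3L − a)/(6EI) = 3166/EI
Tip deflection under a unit load at Y: L³/(3EI) = 41.67/EI.
With EI = 74000 kN·m²: δ_0 = 0.042786 m and δ_{YY} = 0.000563 m/kN.
Compatibility — the beam at Y must follow the support down by 0.02 m: δ_0 − R_Y·δ_{YY} = 0.02, so R_Y = (0.042786 − 0.02)/0.000563 = 40.47 kN.
Moment equilibrium about X: M_X = Σ(load moments about X) − R_Y·L = 488.8 − 40.47×5 = 286.5 kN·m.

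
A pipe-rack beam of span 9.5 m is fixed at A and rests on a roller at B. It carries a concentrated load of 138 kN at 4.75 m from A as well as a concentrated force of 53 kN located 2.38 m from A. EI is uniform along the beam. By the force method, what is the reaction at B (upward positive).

Remove the prop at B; the released (primary) structure is a cantilever built in at A.
Primary-structure tip deflection at B by superposition:
  point load 138 at a = 4.75: Pa²(3L − a)/(6EI) = 12325/EI
  point load 53 at a = 2.38: Pa²(3L − a)/(6EI) = 1307/EI
  δ_0 = 13632/EI
Tip deflection under a unit load at B: L³/(3EI) = 285.8/EI.
The prop prevents deflection at B: R_B = δ_0/δ_{BB} = 13632/285.8 = 47.7 kN.

R_B = 47.7 kN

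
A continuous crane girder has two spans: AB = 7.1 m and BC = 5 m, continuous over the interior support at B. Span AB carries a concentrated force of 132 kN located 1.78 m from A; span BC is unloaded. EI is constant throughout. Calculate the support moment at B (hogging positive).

M_B = 64.6 kN·m

Insert a hinge at B; M_B is the redundant, and each span becomes simply supported.
Discontinuity in slope at B on the released structure — sum the simple-span end rotations:
  span AB: point load 132 at a = 1.78: Pab(L + a)/(6LEI) = 260.6/EI
  relative rotation θ_0 = (260.6 + 0)/EI = 260.6/EI
A unit hogging moment at B produces rotation L₁/(3EI) + L₂/(3EI) = 4.033/EI.
Slope continuity at B: θ_0 = M_B·4.033/EI, so M_B = 260.6/4.033 = 64.6 kN·m (hogging).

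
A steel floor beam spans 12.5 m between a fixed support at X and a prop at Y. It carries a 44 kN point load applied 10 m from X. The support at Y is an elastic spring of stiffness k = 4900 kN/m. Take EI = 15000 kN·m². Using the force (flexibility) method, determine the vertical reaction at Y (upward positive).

R_Y = 30.83 kN

Take the reaction at Y as the redundant and release it; the primary structure is a cantilever fixed at X.
Primary-structure tip deflection at Y by superposition:
  point load 44 at a = 10: Pa²(3L − a)/(6EI) = 20167/EI
Flexibility coefficient — unit upward force at Y: δ_{YY} = L³/(3EI) = 651/EI.
With EI = 15000 kN·m²: δ_0 = 1.3444 m and δ_{YY} = 0.043403 m/kN.
Compatibility — the spring shortens by R_Y/k under the reaction it provides: δ_0 − R_Y·δ_{YY} = R_Y/k. With 1/k = 0.000204 m/kN, R_Y = δ_0 / (δ_{YY} + 1/k) = 1.3444 / (0.043403 + 0.000204) = 30.83 kN.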